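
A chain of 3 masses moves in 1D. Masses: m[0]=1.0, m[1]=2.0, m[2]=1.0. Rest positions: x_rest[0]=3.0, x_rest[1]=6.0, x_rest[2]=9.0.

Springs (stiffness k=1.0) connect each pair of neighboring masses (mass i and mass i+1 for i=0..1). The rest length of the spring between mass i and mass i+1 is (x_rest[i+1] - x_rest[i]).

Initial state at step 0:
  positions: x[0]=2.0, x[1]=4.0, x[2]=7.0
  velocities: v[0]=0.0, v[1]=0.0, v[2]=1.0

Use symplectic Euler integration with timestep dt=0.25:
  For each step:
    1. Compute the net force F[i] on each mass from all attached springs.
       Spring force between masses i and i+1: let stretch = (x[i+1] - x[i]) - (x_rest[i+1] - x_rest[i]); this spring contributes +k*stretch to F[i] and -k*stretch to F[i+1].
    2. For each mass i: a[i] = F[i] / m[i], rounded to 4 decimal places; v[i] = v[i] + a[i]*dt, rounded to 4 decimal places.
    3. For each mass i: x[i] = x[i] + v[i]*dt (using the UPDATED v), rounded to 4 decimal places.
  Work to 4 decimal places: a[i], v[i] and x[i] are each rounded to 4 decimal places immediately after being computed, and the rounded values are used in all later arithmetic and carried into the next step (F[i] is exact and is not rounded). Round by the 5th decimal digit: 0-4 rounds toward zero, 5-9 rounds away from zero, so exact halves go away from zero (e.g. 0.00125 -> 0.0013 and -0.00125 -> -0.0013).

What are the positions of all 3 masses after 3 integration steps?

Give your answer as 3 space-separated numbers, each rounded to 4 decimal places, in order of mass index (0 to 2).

Step 0: x=[2.0000 4.0000 7.0000] v=[0.0000 0.0000 1.0000]
Step 1: x=[1.9375 4.0313 7.2500] v=[-0.2500 0.1250 1.0000]
Step 2: x=[1.8184 4.0977 7.4863] v=[-0.4766 0.2656 0.9453]
Step 3: x=[1.6542 4.1988 7.6984] v=[-0.6568 0.4043 0.8482]

Answer: 1.6542 4.1988 7.6984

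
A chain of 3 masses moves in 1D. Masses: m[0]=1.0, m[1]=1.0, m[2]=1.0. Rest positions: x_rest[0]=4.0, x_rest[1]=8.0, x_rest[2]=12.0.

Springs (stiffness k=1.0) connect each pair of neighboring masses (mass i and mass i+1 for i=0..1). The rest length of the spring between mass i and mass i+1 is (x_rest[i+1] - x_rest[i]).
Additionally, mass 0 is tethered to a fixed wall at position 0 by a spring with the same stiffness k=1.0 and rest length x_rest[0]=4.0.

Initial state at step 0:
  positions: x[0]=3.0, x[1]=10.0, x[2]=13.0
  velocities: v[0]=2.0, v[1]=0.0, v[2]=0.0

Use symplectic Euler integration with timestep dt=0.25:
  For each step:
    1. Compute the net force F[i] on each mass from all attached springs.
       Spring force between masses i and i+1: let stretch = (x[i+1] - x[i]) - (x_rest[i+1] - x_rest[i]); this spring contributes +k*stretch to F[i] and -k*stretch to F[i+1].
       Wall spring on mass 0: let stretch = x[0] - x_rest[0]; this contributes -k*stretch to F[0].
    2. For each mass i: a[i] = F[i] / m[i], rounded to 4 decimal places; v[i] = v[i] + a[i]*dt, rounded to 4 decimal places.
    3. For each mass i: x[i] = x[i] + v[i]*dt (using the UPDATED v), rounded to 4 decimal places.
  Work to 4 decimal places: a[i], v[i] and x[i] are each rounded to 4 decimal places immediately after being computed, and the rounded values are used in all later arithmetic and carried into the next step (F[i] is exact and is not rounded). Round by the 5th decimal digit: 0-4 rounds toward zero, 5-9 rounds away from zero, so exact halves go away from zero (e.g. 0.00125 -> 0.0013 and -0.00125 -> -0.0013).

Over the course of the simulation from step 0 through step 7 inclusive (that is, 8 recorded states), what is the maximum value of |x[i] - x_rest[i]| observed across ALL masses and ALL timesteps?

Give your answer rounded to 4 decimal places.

Answer: 2.9521

Derivation:
Step 0: x=[3.0000 10.0000 13.0000] v=[2.0000 0.0000 0.0000]
Step 1: x=[3.7500 9.7500 13.0625] v=[3.0000 -1.0000 0.2500]
Step 2: x=[4.6406 9.3320 13.1680] v=[3.5625 -1.6719 0.4219]
Step 3: x=[5.5344 8.8606 13.2837] v=[3.5752 -1.8858 0.4629]
Step 4: x=[6.2902 8.4577 13.3730] v=[3.0232 -1.6116 0.3571]
Step 5: x=[6.7883 8.2265 13.4051] v=[1.9925 -0.9247 0.1283]
Step 6: x=[6.9521 8.2291 13.3635] v=[0.6550 0.0104 -0.1664]
Step 7: x=[6.7612 8.4728 13.2510] v=[-0.7638 0.9748 -0.4500]
Max displacement = 2.9521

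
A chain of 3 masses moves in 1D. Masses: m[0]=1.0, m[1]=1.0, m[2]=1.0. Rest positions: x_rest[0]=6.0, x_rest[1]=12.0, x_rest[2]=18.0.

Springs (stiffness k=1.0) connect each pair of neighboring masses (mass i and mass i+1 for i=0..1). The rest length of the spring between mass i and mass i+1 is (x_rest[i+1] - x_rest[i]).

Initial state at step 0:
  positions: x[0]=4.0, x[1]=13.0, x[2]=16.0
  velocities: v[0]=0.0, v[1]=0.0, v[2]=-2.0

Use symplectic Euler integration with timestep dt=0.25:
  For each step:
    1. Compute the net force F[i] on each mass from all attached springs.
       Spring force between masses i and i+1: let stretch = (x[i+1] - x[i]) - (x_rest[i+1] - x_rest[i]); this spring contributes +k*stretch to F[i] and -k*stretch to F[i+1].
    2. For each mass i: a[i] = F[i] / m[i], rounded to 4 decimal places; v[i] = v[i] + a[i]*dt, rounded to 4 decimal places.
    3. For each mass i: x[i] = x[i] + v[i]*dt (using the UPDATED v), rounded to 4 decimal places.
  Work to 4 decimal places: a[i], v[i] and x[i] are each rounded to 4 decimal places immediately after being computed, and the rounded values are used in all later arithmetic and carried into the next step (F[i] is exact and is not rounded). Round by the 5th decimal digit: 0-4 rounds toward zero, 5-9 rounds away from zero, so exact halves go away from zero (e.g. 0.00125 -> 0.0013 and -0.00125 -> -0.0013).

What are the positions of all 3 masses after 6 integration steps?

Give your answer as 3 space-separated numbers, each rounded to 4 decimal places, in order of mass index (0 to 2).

Step 0: x=[4.0000 13.0000 16.0000] v=[0.0000 0.0000 -2.0000]
Step 1: x=[4.1875 12.6250 15.6875] v=[0.7500 -1.5000 -1.2500]
Step 2: x=[4.5274 11.9141 15.5586] v=[1.3594 -2.8438 -0.5156]
Step 3: x=[4.9539 10.9693 15.5769] v=[1.7061 -3.7794 0.0733]
Step 4: x=[5.3814 9.9365 15.6823] v=[1.7100 -4.1314 0.4214]
Step 5: x=[5.7186 8.9781 15.8036] v=[1.3488 -3.8337 0.4850]
Step 6: x=[5.8845 8.2426 15.8733] v=[0.6637 -2.9422 0.2786]

Answer: 5.8845 8.2426 15.8733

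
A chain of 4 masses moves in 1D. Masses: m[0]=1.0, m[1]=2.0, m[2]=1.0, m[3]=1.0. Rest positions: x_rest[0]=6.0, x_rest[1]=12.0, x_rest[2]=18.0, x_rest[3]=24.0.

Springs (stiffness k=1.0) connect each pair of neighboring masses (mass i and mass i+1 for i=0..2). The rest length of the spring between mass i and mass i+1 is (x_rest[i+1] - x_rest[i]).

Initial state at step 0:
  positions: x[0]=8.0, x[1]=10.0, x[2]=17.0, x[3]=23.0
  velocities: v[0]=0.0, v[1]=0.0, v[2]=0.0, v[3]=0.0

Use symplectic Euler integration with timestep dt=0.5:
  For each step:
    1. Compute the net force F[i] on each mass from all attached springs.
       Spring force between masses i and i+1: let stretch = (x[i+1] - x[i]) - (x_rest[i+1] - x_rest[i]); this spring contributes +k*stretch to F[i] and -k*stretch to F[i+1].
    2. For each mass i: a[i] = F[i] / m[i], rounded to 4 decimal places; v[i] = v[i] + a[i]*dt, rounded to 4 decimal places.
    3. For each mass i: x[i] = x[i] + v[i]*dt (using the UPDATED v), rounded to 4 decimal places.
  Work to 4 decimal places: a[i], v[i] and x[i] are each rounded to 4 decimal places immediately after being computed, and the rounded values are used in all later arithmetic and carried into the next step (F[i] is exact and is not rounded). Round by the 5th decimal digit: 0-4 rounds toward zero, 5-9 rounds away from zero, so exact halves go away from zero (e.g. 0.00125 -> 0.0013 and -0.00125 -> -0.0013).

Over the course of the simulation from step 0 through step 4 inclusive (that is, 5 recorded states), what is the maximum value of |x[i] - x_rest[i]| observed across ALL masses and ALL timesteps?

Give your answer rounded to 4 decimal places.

Step 0: x=[8.0000 10.0000 17.0000 23.0000] v=[0.0000 0.0000 0.0000 0.0000]
Step 1: x=[7.0000 10.6250 16.7500 23.0000] v=[-2.0000 1.2500 -0.5000 0.0000]
Step 2: x=[5.4063 11.5625 16.5313 22.9375] v=[-3.1875 1.8750 -0.4375 -0.1250]
Step 3: x=[3.8516 12.3516 16.6719 22.7735] v=[-3.1094 1.5782 0.2812 -0.3281]
Step 4: x=[2.9219 12.6183 17.2579 22.5841] v=[-1.8594 0.5333 1.1719 -0.3789]
Max displacement = 3.0781

Answer: 3.0781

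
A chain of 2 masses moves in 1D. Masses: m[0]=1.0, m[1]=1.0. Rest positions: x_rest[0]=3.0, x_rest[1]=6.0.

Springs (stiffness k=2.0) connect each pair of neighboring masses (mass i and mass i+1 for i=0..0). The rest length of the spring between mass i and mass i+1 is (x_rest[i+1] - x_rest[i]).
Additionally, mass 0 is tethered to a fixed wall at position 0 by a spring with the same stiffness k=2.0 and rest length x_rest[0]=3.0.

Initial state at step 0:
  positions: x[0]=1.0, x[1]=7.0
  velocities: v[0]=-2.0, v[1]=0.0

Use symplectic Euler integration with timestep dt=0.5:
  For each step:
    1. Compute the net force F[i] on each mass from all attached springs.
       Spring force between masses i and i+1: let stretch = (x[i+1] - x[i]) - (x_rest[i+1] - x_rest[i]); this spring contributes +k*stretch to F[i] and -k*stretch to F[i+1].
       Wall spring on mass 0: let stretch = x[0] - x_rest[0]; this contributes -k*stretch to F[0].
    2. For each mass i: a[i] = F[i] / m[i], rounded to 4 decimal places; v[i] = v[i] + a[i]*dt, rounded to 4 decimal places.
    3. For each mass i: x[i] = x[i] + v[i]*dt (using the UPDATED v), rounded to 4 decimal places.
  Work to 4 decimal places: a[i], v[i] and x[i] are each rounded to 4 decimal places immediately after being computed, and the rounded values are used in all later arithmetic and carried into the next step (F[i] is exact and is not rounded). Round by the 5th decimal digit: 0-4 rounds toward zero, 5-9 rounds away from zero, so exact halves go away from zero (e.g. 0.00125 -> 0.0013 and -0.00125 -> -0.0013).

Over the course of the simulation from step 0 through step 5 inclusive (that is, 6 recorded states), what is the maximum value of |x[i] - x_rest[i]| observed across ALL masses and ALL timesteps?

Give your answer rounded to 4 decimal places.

Answer: 2.4062

Derivation:
Step 0: x=[1.0000 7.0000] v=[-2.0000 0.0000]
Step 1: x=[2.5000 5.5000] v=[3.0000 -3.0000]
Step 2: x=[4.2500 4.0000] v=[3.5000 -3.0000]
Step 3: x=[3.7500 4.1250] v=[-1.0000 0.2500]
Step 4: x=[1.5625 5.5625] v=[-4.3750 2.8750]
Step 5: x=[0.5938 6.5000] v=[-1.9375 1.8750]
Max displacement = 2.4062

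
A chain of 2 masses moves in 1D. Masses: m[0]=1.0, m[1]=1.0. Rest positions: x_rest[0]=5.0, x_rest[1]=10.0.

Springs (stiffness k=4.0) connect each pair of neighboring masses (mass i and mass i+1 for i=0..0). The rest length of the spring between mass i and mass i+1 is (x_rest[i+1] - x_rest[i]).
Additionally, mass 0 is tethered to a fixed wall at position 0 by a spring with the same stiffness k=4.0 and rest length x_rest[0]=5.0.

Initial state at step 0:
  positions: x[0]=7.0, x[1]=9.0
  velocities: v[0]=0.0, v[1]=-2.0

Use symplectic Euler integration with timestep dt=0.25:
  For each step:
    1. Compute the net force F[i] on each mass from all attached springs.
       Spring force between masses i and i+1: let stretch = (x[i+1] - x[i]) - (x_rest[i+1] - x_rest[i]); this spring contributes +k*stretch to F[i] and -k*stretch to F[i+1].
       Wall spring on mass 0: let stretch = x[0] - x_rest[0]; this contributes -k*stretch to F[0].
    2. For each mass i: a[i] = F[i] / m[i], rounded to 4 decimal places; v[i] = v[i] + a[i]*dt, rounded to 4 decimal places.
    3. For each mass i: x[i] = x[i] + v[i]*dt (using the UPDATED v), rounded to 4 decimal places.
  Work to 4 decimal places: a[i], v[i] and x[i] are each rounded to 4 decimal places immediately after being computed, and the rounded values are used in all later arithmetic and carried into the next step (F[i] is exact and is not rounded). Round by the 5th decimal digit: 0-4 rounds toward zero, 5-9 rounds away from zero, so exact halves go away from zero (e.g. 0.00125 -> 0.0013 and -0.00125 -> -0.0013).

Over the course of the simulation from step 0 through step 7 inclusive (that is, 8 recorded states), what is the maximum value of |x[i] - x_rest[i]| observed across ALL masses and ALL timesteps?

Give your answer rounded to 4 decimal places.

Step 0: x=[7.0000 9.0000] v=[0.0000 -2.0000]
Step 1: x=[5.7500 9.2500] v=[-5.0000 1.0000]
Step 2: x=[3.9375 9.8750] v=[-7.2500 2.5000]
Step 3: x=[2.6250 10.2656] v=[-5.2500 1.5625]
Step 4: x=[2.5664 9.9961] v=[-0.2344 -1.0781]
Step 5: x=[3.7236 9.1192] v=[4.6289 -3.5078]
Step 6: x=[5.2988 8.1434] v=[6.3009 -3.9034]
Step 7: x=[6.2605 7.7064] v=[3.8467 -1.7480]
Max displacement = 2.4336

Answer: 2.4336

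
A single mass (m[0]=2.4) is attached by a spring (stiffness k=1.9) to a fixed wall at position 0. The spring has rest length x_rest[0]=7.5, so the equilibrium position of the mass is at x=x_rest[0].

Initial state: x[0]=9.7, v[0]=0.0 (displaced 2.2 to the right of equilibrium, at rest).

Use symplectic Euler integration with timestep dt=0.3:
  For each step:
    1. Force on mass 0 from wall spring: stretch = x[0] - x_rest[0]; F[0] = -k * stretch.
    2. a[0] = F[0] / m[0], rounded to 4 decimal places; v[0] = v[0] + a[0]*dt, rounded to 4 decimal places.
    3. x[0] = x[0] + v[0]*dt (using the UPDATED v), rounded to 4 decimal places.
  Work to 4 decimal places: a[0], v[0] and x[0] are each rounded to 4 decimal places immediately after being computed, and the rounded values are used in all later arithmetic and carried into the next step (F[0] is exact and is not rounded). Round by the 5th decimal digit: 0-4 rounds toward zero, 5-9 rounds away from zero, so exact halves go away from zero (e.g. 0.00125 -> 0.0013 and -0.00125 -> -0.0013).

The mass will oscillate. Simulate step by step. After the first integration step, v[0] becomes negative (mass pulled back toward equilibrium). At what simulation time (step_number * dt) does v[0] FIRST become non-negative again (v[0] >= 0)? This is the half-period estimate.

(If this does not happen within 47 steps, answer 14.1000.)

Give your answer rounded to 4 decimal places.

Answer: 3.6000

Derivation:
Step 0: x=[9.7000] v=[0.0000]
Step 1: x=[9.5433] v=[-0.5225]
Step 2: x=[9.2410] v=[-1.0078]
Step 3: x=[8.8146] v=[-1.4213]
Step 4: x=[8.2946] v=[-1.7335]
Step 5: x=[7.7179] v=[-1.9222]
Step 6: x=[7.1257] v=[-1.9740]
Step 7: x=[6.5602] v=[-1.8851]
Step 8: x=[6.0616] v=[-1.6619]
Step 9: x=[5.6655] v=[-1.3203]
Step 10: x=[5.4001] v=[-0.8846]
Step 11: x=[5.2843] v=[-0.3859]
Step 12: x=[5.3264] v=[0.1403]
First v>=0 after going negative at step 12, time=3.6000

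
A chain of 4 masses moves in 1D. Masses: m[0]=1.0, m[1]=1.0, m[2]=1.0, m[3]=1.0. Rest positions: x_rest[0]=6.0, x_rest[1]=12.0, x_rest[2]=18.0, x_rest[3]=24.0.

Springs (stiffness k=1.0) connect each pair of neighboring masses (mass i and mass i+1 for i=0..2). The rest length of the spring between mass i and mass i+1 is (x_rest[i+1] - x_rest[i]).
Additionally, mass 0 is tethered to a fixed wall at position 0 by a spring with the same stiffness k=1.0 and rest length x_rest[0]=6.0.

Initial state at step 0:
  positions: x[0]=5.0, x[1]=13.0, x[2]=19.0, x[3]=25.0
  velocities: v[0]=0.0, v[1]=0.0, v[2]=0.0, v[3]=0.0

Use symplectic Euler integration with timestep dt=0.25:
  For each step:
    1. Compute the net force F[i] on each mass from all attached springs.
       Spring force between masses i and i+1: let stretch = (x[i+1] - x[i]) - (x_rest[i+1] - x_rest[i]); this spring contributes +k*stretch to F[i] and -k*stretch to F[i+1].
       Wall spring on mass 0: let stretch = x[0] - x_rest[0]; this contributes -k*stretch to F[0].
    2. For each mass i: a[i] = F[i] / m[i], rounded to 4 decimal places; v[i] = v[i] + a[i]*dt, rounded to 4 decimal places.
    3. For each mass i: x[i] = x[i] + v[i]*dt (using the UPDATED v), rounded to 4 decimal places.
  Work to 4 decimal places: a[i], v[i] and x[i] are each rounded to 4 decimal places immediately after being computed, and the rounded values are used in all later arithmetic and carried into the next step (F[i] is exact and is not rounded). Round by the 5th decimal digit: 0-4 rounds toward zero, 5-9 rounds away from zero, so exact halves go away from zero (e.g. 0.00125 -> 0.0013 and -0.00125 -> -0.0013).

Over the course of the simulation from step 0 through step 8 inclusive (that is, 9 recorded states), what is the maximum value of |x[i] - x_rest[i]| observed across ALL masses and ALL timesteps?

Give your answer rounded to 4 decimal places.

Answer: 1.3290

Derivation:
Step 0: x=[5.0000 13.0000 19.0000 25.0000] v=[0.0000 0.0000 0.0000 0.0000]
Step 1: x=[5.1875 12.8750 19.0000 25.0000] v=[0.7500 -0.5000 0.0000 0.0000]
Step 2: x=[5.5313 12.6524 18.9922 25.0000] v=[1.3750 -0.8906 -0.0313 0.0000]
Step 3: x=[5.9744 12.3809 18.9636 24.9995] v=[1.7725 -1.0859 -0.1143 -0.0020]
Step 4: x=[6.4445 12.1204 18.9009 24.9968] v=[1.8805 -1.0419 -0.2510 -0.0110]
Step 5: x=[6.8666 11.9290 18.7954 24.9881] v=[1.6884 -0.7658 -0.4222 -0.0350]
Step 6: x=[7.1760 11.8503 18.6478 24.9673] v=[1.2374 -0.3148 -0.5906 -0.0832]
Step 7: x=[7.3290 11.9043 18.4703 24.9265] v=[0.6120 0.2160 -0.7101 -0.1631]
Step 8: x=[7.3099 12.0827 18.2859 24.8572] v=[-0.0764 0.7137 -0.7376 -0.2772]
Max displacement = 1.3290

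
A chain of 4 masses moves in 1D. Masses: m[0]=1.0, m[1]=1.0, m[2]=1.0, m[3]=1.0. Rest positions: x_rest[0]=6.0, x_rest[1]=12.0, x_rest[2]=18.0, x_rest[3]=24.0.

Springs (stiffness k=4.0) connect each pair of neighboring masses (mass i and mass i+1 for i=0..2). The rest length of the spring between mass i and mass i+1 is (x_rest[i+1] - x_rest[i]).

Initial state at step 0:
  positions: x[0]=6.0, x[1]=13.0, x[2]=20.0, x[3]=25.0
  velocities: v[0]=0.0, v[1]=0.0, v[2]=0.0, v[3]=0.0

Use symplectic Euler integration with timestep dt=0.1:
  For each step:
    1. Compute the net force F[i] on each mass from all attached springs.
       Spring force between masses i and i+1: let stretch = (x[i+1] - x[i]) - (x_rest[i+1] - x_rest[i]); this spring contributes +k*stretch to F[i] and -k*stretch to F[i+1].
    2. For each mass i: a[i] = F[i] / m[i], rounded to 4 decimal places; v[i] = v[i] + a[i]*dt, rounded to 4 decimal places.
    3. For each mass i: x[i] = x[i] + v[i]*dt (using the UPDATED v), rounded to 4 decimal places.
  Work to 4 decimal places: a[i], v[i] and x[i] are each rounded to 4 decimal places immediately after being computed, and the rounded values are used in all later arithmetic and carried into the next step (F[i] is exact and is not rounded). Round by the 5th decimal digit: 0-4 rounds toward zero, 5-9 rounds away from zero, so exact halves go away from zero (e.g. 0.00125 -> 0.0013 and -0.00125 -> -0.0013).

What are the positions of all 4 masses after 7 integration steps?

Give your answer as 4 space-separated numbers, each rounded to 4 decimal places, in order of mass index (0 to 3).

Answer: 6.9207 12.8686 18.5967 25.6138

Derivation:
Step 0: x=[6.0000 13.0000 20.0000 25.0000] v=[0.0000 0.0000 0.0000 0.0000]
Step 1: x=[6.0400 13.0000 19.9200 25.0400] v=[0.4000 0.0000 -0.8000 0.4000]
Step 2: x=[6.1184 12.9984 19.7680 25.1152] v=[0.7840 -0.0160 -1.5200 0.7520]
Step 3: x=[6.2320 12.9924 19.5591 25.2165] v=[1.1360 -0.0602 -2.0890 1.0131]
Step 4: x=[6.3760 12.9786 19.3138 25.3315] v=[1.4402 -0.1377 -2.4527 1.1501]
Step 5: x=[6.5441 12.9541 19.0558 25.4458] v=[1.6812 -0.2447 -2.5797 1.1430]
Step 6: x=[6.7286 12.9173 18.8094 25.5445] v=[1.8452 -0.3680 -2.4644 0.9870]
Step 7: x=[6.9207 12.8686 18.5967 25.6138] v=[1.9207 -0.4866 -2.1272 0.6930]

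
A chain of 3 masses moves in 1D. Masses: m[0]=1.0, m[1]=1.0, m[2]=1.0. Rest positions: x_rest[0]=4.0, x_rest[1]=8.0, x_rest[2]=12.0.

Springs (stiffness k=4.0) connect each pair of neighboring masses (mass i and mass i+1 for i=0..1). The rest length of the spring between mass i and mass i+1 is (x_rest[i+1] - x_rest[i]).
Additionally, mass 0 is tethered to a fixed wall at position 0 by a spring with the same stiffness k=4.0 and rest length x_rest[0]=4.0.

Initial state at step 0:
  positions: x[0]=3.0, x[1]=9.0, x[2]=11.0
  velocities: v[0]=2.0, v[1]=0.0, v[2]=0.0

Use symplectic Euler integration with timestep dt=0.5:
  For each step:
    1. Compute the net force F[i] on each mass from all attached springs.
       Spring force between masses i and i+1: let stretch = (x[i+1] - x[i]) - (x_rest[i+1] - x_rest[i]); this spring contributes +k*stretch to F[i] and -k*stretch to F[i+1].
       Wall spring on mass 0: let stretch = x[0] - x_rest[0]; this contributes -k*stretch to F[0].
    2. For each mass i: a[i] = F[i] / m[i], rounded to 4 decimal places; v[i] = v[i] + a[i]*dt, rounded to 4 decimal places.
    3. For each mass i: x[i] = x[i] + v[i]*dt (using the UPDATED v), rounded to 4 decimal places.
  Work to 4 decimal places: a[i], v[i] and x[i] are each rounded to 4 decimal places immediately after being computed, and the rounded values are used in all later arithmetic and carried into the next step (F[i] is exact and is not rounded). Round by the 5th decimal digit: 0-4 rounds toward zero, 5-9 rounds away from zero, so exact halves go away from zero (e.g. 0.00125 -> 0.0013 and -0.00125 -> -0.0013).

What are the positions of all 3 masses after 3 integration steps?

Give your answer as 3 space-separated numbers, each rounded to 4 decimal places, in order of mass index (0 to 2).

Step 0: x=[3.0000 9.0000 11.0000] v=[2.0000 0.0000 0.0000]
Step 1: x=[7.0000 5.0000 13.0000] v=[8.0000 -8.0000 4.0000]
Step 2: x=[2.0000 11.0000 11.0000] v=[-10.0000 12.0000 -4.0000]
Step 3: x=[4.0000 8.0000 13.0000] v=[4.0000 -6.0000 4.0000]

Answer: 4.0000 8.0000 13.0000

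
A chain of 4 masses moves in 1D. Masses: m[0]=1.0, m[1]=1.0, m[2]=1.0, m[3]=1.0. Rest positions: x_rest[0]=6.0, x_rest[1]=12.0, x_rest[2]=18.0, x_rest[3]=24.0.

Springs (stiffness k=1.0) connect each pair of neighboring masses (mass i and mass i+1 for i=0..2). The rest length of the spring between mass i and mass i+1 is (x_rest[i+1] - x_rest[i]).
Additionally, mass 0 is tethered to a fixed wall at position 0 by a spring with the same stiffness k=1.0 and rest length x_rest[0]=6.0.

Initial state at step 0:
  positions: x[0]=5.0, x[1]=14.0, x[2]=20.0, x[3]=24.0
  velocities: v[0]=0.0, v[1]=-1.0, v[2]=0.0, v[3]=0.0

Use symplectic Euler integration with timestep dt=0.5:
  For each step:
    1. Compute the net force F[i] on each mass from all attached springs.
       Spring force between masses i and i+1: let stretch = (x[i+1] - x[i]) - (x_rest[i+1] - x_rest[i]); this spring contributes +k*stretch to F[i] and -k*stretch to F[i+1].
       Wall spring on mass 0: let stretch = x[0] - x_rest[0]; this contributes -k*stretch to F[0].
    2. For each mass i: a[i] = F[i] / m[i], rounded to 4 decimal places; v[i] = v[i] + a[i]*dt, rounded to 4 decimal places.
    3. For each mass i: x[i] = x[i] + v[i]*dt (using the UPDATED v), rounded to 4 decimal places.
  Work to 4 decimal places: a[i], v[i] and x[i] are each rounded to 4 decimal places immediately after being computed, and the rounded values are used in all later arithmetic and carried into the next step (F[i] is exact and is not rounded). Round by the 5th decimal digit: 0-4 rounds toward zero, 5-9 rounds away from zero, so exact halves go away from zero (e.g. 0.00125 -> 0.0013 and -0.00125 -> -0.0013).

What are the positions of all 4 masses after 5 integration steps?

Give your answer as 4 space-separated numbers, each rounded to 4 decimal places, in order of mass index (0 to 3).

Step 0: x=[5.0000 14.0000 20.0000 24.0000] v=[0.0000 -1.0000 0.0000 0.0000]
Step 1: x=[6.0000 12.7500 19.5000 24.5000] v=[2.0000 -2.5000 -1.0000 1.0000]
Step 2: x=[7.1875 11.5000 18.5625 25.2500] v=[2.3750 -2.5000 -1.8750 1.5000]
Step 3: x=[7.6563 10.9375 17.5313 25.8282] v=[0.9375 -1.1250 -2.0625 1.1563]
Step 4: x=[7.0313 11.2032 16.9258 25.8322] v=[-1.2501 0.5313 -1.2110 0.0079]
Step 5: x=[5.6914 11.8566 17.1163 25.1096] v=[-2.6798 1.3067 0.3809 -1.4453]

Answer: 5.6914 11.8566 17.1163 25.1096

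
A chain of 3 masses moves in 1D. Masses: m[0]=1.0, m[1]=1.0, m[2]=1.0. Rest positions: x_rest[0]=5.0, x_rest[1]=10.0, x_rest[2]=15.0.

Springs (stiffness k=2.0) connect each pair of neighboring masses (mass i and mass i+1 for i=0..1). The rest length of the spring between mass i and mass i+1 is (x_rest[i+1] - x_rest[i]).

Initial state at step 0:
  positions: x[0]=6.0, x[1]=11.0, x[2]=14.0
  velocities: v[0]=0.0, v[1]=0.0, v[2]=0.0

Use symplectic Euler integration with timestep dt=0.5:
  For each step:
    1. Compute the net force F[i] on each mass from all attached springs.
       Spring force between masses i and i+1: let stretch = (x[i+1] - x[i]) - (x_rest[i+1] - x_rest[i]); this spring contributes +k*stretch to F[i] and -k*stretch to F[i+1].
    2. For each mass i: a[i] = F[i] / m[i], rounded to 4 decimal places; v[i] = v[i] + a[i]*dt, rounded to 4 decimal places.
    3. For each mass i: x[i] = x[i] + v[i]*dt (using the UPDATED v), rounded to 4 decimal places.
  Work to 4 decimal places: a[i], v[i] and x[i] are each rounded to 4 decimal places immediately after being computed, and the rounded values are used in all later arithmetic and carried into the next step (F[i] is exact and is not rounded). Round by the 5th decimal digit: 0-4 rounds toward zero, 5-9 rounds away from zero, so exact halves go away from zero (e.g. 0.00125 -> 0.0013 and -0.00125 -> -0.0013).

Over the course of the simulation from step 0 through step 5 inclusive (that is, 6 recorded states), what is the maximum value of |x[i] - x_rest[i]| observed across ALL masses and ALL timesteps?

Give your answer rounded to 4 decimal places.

Answer: 1.2500

Derivation:
Step 0: x=[6.0000 11.0000 14.0000] v=[0.0000 0.0000 0.0000]
Step 1: x=[6.0000 10.0000 15.0000] v=[0.0000 -2.0000 2.0000]
Step 2: x=[5.5000 9.5000 16.0000] v=[-1.0000 -1.0000 2.0000]
Step 3: x=[4.5000 10.2500 16.2500] v=[-2.0000 1.5000 0.5000]
Step 4: x=[3.8750 11.1250 16.0000] v=[-1.2500 1.7500 -0.5000]
Step 5: x=[4.3750 10.8125 15.8125] v=[1.0000 -0.6250 -0.3750]
Max displacement = 1.2500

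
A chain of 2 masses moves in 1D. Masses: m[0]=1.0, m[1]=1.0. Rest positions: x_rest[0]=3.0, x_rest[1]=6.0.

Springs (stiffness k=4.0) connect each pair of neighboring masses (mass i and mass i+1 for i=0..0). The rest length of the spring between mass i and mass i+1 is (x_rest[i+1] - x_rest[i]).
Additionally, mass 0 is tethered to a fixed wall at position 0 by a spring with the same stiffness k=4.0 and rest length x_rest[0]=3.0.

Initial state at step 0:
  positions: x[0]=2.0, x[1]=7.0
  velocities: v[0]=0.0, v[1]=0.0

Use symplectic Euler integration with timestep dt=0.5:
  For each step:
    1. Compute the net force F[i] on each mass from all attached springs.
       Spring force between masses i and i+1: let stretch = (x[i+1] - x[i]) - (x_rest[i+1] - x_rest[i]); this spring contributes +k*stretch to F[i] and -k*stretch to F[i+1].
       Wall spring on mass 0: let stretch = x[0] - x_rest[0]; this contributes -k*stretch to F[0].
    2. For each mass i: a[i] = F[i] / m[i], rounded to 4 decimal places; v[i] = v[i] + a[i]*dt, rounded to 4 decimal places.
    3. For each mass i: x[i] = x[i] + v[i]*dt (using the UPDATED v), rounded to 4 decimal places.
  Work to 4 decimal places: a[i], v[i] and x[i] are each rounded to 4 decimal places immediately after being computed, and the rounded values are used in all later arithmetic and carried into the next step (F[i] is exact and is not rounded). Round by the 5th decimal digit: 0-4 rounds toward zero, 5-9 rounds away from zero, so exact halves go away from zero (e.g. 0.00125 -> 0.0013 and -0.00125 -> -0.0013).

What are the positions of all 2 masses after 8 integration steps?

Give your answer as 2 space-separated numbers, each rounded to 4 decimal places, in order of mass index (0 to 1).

Step 0: x=[2.0000 7.0000] v=[0.0000 0.0000]
Step 1: x=[5.0000 5.0000] v=[6.0000 -4.0000]
Step 2: x=[3.0000 6.0000] v=[-4.0000 2.0000]
Step 3: x=[1.0000 7.0000] v=[-4.0000 2.0000]
Step 4: x=[4.0000 5.0000] v=[6.0000 -4.0000]
Step 5: x=[4.0000 5.0000] v=[0.0000 0.0000]
Step 6: x=[1.0000 7.0000] v=[-6.0000 4.0000]
Step 7: x=[3.0000 6.0000] v=[4.0000 -2.0000]
Step 8: x=[5.0000 5.0000] v=[4.0000 -2.0000]

Answer: 5.0000 5.0000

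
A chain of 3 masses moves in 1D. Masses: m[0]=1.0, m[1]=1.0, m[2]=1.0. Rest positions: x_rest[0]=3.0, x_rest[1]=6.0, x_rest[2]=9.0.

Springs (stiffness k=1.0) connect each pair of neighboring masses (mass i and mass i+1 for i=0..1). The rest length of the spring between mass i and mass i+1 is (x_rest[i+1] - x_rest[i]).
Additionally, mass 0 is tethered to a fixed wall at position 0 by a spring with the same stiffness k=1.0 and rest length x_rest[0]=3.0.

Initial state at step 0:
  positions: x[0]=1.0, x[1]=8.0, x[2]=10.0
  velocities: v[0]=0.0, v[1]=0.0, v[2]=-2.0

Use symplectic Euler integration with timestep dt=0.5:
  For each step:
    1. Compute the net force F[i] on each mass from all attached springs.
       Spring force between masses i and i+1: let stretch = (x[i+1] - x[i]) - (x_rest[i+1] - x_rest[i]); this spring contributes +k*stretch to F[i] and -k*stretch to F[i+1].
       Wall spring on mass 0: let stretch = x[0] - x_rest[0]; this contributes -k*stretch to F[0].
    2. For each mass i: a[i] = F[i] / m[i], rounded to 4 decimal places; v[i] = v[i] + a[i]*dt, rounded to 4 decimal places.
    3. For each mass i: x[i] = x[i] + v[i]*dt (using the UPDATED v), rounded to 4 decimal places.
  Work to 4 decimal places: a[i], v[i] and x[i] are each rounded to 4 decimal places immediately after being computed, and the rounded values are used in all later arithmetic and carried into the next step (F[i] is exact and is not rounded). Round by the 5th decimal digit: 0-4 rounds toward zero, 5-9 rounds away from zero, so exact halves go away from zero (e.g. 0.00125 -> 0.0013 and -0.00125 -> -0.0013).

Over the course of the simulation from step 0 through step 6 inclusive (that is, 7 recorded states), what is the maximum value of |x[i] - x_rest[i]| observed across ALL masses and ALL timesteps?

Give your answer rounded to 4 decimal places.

Answer: 3.1550

Derivation:
Step 0: x=[1.0000 8.0000 10.0000] v=[0.0000 0.0000 -2.0000]
Step 1: x=[2.5000 6.7500 9.2500] v=[3.0000 -2.5000 -1.5000]
Step 2: x=[4.4375 5.0625 8.6250] v=[3.8750 -3.3750 -1.2500]
Step 3: x=[5.4219 4.1094 7.8594] v=[1.9688 -1.9063 -1.5313]
Step 4: x=[4.7227 4.4219 6.9063] v=[-1.3984 0.6250 -1.9063]
Step 5: x=[2.7676 5.4307 6.0821] v=[-3.9102 2.0176 -1.6485]
Step 6: x=[0.7864 5.9366 5.8450] v=[-3.9625 1.0118 -0.4742]
Max displacement = 3.1550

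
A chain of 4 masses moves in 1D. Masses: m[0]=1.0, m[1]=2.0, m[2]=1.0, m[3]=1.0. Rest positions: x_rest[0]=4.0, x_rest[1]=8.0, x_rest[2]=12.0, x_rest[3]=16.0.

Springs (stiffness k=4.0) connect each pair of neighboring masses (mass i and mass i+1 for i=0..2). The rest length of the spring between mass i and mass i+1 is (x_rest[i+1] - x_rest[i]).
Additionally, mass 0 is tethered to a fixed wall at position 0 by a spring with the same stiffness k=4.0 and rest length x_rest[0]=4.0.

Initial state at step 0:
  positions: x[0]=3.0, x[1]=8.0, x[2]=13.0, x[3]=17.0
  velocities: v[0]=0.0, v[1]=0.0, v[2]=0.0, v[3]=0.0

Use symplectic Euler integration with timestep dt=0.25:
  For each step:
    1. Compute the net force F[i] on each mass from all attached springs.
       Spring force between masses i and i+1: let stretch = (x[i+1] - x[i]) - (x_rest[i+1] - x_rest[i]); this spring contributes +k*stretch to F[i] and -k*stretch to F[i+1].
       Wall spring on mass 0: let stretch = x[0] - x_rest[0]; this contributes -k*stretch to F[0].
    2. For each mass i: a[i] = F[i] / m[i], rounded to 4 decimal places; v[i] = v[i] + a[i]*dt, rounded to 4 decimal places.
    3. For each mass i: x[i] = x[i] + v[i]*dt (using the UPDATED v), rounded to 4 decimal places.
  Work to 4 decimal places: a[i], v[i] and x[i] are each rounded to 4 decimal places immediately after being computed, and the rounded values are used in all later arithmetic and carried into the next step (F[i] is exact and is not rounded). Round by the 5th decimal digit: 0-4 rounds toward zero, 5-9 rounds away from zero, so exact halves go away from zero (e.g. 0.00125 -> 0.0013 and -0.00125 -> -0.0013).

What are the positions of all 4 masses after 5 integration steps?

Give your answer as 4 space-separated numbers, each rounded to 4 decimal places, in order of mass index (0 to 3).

Step 0: x=[3.0000 8.0000 13.0000 17.0000] v=[0.0000 0.0000 0.0000 0.0000]
Step 1: x=[3.5000 8.0000 12.7500 17.0000] v=[2.0000 0.0000 -1.0000 0.0000]
Step 2: x=[4.2500 8.0313 12.3750 16.9375] v=[3.0000 0.1250 -1.5000 -0.2500]
Step 3: x=[4.8828 8.1329 12.0547 16.7344] v=[2.5313 0.4062 -1.2812 -0.8125]
Step 4: x=[5.1075 8.3184 11.9239 16.3614] v=[0.8986 0.7421 -0.5233 -1.4922]
Step 5: x=[4.8580 8.5533 12.0011 15.8790] v=[-0.9980 0.9394 0.3087 -1.9297]

Answer: 4.8580 8.5533 12.0011 15.8790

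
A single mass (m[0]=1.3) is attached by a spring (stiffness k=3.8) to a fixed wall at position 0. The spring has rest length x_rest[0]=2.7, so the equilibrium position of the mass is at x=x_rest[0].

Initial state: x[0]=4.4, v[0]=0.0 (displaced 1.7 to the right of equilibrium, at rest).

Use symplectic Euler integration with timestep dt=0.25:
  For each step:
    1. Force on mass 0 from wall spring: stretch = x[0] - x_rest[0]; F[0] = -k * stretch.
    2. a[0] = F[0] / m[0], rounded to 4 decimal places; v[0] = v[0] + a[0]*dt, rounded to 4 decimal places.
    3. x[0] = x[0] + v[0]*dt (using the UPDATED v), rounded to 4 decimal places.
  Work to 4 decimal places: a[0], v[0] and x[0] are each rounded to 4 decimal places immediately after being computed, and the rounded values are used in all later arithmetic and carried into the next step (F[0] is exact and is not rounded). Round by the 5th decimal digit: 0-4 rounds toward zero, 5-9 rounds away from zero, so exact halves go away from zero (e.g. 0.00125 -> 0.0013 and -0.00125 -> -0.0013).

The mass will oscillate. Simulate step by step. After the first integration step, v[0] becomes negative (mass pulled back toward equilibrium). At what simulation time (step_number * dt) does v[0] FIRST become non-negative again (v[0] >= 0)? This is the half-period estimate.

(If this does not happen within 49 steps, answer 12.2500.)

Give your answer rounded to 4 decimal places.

Step 0: x=[4.4000] v=[0.0000]
Step 1: x=[4.0894] v=[-1.2423]
Step 2: x=[3.5250] v=[-2.2576]
Step 3: x=[2.8099] v=[-2.8605]
Step 4: x=[2.0747] v=[-2.9408]
Step 5: x=[1.4537] v=[-2.4839]
Step 6: x=[1.0604] v=[-1.5732]
Step 7: x=[0.9667] v=[-0.3750]
Step 8: x=[1.1896] v=[0.8917]
First v>=0 after going negative at step 8, time=2.0000

Answer: 2.0000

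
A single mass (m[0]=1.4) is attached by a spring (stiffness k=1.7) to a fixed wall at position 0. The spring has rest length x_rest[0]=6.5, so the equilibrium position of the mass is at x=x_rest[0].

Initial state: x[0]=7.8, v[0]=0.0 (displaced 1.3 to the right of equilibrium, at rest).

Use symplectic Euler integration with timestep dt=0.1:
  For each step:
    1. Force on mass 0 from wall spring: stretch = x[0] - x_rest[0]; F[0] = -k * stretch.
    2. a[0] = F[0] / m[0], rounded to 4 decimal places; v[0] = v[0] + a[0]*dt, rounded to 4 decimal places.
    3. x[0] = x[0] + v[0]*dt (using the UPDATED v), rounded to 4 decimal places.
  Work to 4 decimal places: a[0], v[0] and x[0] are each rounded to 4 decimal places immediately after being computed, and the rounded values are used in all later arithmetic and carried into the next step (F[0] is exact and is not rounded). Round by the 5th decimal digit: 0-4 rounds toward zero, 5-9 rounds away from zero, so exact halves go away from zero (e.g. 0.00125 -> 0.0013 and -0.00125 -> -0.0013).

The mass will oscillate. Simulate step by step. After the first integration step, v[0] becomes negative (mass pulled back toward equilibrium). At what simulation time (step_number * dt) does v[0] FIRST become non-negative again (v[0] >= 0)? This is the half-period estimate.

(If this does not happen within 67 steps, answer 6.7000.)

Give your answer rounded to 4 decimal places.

Step 0: x=[7.8000] v=[0.0000]
Step 1: x=[7.7842] v=[-0.1579]
Step 2: x=[7.7528] v=[-0.3138]
Step 3: x=[7.7062] v=[-0.4659]
Step 4: x=[7.6450] v=[-0.6124]
Step 5: x=[7.5699] v=[-0.7514]
Step 6: x=[7.4818] v=[-0.8813]
Step 7: x=[7.3818] v=[-1.0005]
Step 8: x=[7.2710] v=[-1.1076]
Step 9: x=[7.1509] v=[-1.2012]
Step 10: x=[7.0229] v=[-1.2802]
Step 11: x=[6.8885] v=[-1.3437]
Step 12: x=[6.7494] v=[-1.3909]
Step 13: x=[6.6073] v=[-1.4212]
Step 14: x=[6.4639] v=[-1.4342]
Step 15: x=[6.3209] v=[-1.4298]
Step 16: x=[6.1801] v=[-1.4081]
Step 17: x=[6.0432] v=[-1.3693]
Step 18: x=[5.9118] v=[-1.3138]
Step 19: x=[5.7876] v=[-1.2424]
Step 20: x=[5.6720] v=[-1.1559]
Step 21: x=[5.5665] v=[-1.0554]
Step 22: x=[5.4723] v=[-0.9421]
Step 23: x=[5.3906] v=[-0.8173]
Step 24: x=[5.3223] v=[-0.6826]
Step 25: x=[5.2683] v=[-0.5396]
Step 26: x=[5.2293] v=[-0.3900]
Step 27: x=[5.2057] v=[-0.2357]
Step 28: x=[5.1979] v=[-0.0785]
Step 29: x=[5.2059] v=[0.0796]
First v>=0 after going negative at step 29, time=2.9000

Answer: 2.9000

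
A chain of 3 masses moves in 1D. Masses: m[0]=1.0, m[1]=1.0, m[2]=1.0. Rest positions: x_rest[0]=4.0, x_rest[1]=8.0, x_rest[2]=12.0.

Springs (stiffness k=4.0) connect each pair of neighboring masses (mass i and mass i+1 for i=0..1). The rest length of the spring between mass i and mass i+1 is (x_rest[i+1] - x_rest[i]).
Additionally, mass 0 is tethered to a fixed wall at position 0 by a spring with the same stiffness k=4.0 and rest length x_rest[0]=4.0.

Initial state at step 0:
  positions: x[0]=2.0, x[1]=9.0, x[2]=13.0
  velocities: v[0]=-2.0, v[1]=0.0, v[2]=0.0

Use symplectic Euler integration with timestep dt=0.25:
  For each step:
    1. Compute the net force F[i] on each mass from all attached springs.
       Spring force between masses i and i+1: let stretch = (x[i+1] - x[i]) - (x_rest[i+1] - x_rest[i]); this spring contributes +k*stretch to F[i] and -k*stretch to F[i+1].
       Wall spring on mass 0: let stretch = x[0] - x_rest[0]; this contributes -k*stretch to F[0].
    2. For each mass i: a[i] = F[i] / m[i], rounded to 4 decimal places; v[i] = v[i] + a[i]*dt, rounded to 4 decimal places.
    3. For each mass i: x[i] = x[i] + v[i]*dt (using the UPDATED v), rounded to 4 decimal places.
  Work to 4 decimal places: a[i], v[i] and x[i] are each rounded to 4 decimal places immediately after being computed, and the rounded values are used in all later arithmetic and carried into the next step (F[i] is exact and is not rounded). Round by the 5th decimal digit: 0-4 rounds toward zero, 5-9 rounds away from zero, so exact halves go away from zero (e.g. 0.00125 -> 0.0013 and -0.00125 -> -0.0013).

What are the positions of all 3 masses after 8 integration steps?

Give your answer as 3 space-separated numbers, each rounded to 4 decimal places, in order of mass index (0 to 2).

Answer: 3.1696 7.3929 11.5806

Derivation:
Step 0: x=[2.0000 9.0000 13.0000] v=[-2.0000 0.0000 0.0000]
Step 1: x=[2.7500 8.2500 13.0000] v=[3.0000 -3.0000 0.0000]
Step 2: x=[4.1875 7.3125 12.8125] v=[5.7500 -3.7500 -0.7500]
Step 3: x=[5.3594 6.9688 12.2500] v=[4.6875 -1.3750 -2.2500]
Step 4: x=[5.5938 7.5430 11.3672] v=[0.9375 2.2968 -3.5312]
Step 5: x=[4.9170 8.5860 10.5284] v=[-2.7071 4.1718 -3.3554]
Step 6: x=[3.9282 9.1973 10.2040] v=[-3.9551 2.4452 -1.2978]
Step 7: x=[3.2747 8.7430 10.6279] v=[-2.6142 -1.8172 1.6955]
Step 8: x=[3.1696 7.3929 11.5806] v=[-0.4206 -5.4006 3.8106]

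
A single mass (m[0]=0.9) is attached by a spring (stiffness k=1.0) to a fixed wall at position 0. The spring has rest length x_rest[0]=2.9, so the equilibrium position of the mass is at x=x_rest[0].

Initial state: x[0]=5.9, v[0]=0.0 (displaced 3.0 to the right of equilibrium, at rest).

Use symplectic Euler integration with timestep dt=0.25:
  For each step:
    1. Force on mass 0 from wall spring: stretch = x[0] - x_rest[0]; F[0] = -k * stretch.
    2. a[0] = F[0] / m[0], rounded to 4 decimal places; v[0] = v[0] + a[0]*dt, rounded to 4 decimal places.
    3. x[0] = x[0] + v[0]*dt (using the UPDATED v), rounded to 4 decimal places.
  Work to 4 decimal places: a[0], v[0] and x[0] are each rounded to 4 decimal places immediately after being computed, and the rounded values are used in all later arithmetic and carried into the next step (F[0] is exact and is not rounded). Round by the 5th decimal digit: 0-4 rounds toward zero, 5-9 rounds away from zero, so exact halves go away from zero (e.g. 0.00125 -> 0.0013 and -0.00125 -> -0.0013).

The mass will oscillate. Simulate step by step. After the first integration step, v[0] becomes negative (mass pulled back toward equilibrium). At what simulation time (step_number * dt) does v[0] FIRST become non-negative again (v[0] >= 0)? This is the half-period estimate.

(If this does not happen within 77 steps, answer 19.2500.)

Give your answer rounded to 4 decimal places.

Answer: 3.0000

Derivation:
Step 0: x=[5.9000] v=[0.0000]
Step 1: x=[5.6917] v=[-0.8333]
Step 2: x=[5.2895] v=[-1.6088]
Step 3: x=[4.7214] v=[-2.2726]
Step 4: x=[4.0268] v=[-2.7786]
Step 5: x=[3.2539] v=[-3.0916]
Step 6: x=[2.4564] v=[-3.1899]
Step 7: x=[1.6897] v=[-3.0667]
Step 8: x=[1.0071] v=[-2.7305]
Step 9: x=[0.4559] v=[-2.2047]
Step 10: x=[0.0745] v=[-1.5258]
Step 11: x=[-0.1108] v=[-0.7410]
Step 12: x=[-0.0870] v=[0.0953]
First v>=0 after going negative at step 12, time=3.0000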